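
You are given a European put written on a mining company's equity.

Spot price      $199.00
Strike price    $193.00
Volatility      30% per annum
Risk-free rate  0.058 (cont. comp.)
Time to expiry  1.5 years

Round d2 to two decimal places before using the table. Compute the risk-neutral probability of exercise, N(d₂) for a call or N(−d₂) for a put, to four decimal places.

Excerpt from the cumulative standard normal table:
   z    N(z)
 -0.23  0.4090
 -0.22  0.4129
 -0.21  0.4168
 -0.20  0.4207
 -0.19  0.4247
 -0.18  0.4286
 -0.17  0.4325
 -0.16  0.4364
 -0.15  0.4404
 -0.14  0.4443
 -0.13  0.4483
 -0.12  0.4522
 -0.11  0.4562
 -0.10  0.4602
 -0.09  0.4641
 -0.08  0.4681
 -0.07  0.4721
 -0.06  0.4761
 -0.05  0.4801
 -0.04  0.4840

σ√T = 0.3·√1.5 = 0.3674
d₁ = [ln(199/193) + (0.058 + 0.3²/2)·1.5] / 0.3674 = [0.0306 + 0.1545] / 0.3674 = 0.5038 which rounds to 0.50
d₂ = d₁ − σ√T = 0.5038 − 0.3674 = 0.1364 which rounds to 0.14
Pr(exercise) under Q = N(−d₂) = N(-0.14) = 0.4443

0.4443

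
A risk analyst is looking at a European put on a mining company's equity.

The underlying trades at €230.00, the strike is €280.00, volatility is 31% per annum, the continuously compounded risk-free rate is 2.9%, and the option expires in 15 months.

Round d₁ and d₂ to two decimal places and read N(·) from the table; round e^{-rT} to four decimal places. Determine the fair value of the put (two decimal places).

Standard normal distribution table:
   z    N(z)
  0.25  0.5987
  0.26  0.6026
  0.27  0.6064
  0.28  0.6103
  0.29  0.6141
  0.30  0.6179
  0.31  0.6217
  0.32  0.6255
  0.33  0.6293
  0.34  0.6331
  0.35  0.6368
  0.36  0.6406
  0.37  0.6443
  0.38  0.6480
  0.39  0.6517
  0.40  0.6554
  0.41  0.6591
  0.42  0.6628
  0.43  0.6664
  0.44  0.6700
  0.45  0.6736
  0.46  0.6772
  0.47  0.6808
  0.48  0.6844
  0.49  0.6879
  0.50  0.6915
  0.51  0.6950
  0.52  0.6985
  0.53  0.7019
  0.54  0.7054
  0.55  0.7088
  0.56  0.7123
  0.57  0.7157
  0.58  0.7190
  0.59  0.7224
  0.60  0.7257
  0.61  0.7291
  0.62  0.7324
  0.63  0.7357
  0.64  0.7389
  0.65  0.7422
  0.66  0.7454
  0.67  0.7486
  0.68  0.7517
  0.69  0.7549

σ√T = 0.31·√1.25 = 0.3466
d₁ = [ln(230/280) + (0.029 + 0.31²/2)·1.25] / 0.3466 = [-0.1967 + 0.0963] / 0.3466 = -0.2897 ⇒ -0.29
d₂ = d₁ − σ√T = -0.2897 − 0.3466 = -0.6363 ⇒ -0.64
exp(−rT) = exp(−0.029·1.25) = 0.9644
N(−d₂) = N(0.64) = 0.7389;  N(−d₁) = N(0.29) = 0.6141
P = 280·0.9644·0.7389 − 230·0.6141 = 199.5266 − 141.2430 = 58.2836

€58.28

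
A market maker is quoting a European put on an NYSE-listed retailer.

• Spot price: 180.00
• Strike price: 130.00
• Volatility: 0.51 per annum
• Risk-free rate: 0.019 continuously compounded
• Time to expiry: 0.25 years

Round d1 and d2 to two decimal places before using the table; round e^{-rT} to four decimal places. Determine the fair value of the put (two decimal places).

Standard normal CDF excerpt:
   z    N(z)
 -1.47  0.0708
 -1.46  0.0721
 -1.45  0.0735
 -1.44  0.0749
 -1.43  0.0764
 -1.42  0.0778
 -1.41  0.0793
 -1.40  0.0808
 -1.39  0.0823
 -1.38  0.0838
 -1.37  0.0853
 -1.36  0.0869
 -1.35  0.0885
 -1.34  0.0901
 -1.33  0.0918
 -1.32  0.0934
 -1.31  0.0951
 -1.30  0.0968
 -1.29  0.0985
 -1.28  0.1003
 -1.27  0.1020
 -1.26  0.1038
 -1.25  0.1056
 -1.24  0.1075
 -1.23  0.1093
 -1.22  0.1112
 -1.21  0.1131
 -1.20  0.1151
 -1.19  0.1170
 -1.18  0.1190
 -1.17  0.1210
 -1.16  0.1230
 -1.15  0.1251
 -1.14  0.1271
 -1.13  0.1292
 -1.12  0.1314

σ√T = 0.51·√0.25 = 0.2550
d₁ = [ln(180/130) + (0.019 + 0.51²/2)·0.25] / 0.2550 = [0.3254 + 0.0373] / 0.2550 = 1.4223 ⇒ 1.42
d₂ = d₁ − σ√T = 1.4223 − 0.2550 = 1.1673 ⇒ 1.17
e^(−rT) = e^(−0.019·0.25) = 0.9953
P = 130·0.9953·N(-1.17) − 180·N(-1.42) = 130·0.9953·0.1210 − 180·0.0778 = 15.6561 − 14.0040 = 1.6521

1.65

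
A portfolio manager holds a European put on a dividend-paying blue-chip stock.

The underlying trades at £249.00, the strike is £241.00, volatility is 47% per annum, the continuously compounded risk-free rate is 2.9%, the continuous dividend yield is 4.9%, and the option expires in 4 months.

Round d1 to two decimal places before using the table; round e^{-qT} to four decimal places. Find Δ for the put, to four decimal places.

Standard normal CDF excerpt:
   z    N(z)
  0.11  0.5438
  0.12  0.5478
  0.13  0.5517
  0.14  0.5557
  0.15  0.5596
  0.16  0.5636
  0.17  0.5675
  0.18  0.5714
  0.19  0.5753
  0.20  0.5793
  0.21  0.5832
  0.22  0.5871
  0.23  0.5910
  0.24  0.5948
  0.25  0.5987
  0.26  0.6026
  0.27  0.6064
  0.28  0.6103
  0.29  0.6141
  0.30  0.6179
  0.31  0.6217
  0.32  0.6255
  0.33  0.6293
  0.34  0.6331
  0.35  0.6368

-0.4024

σ√T = 0.47·√0.3333 = 0.2714
d₁ = [ln(249/241) + (0.029 − 0.049 + 0.47²/2)·0.3333] / 0.2714 = [0.0327 + 0.0301] / 0.2714 = 0.2315 ≈ 0.23
N(d₁) = N(0.23) = 0.5910
Δ_put = e^(−qT)·(N(d₁) − 1) = 0.9838·(0.5910 − 1) = -0.4024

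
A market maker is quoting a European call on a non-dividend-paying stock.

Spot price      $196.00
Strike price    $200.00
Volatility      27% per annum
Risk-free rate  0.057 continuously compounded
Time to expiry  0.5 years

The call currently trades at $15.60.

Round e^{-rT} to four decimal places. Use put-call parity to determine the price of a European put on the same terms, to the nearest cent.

exp(−rT) = exp(−0.057·0.5) = 0.9719
Put-call parity: C − P = S − K·e^(−rT) = 196 − 200·0.9719 = 196 − 194.3800 = 1.6200
P = C − (C − P) = 15.60 − (1.6200) = 13.9800

$13.98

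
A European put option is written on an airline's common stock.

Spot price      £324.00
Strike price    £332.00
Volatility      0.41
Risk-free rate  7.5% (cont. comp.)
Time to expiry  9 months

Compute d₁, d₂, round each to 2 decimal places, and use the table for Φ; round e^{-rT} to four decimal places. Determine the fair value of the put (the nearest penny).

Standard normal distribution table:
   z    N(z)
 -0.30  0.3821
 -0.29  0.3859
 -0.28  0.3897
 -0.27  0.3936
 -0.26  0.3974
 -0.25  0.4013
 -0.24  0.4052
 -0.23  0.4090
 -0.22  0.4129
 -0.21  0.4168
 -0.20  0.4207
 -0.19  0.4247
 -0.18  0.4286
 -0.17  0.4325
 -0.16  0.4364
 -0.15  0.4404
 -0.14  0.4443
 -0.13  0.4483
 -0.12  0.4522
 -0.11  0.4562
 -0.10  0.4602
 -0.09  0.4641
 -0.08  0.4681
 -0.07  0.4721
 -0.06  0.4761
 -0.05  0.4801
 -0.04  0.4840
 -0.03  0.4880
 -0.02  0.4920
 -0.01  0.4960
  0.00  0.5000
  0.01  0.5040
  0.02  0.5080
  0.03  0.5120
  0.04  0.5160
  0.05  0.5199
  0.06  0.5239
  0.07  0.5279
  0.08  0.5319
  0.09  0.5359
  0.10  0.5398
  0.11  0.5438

£40.66

T = 0.75;  σ√T = 0.3551
d₁ = [ln(324/332) + (0.075 + ½·0.41²)·0.75] / (σ√T) = (-0.0244 + 0.1193) / 0.3551 = 0.2673 → 0.27
d₂ = 0.2673 − 0.3551 = -0.0878 → -0.09
exp(−rT) = exp(−0.075·0.75) = 0.9453
N(−d₂) = N(0.09) = 0.5359;  N(−d₁) = N(-0.27) = 0.3936
P = 332·0.9453·0.5359 − 324·0.3936 = 168.1866 − 127.5264 = 40.6602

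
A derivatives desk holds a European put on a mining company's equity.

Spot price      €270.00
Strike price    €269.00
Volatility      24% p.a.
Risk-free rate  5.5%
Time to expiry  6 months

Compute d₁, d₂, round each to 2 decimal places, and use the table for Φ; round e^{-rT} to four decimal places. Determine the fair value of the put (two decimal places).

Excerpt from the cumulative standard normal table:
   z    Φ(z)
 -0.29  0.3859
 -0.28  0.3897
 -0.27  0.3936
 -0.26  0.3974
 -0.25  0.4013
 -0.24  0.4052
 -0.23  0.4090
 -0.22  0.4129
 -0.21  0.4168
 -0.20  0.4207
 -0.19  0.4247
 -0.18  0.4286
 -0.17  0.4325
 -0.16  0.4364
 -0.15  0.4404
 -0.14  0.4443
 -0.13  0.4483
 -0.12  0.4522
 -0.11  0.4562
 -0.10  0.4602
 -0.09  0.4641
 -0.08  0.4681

€14.17

T = 0.5;  σ√T = 0.1697
ln(S/K) + (r + σ²/2)T = ln(270/269) + (0.055 + 0.24²/2)·0.5 = 0.0037 + 0.0419 = 0.0456
d₁ = 0.0456 / 0.1697 = 0.2688 → 0.27
d₂ = d₁ − σ√T = 0.2688 − 0.1697 = 0.0991 → 0.10
exp(−rT) = exp(−0.055·0.5) = 0.9729
P = 269·0.9729·N(-0.10) − 270·N(-0.27) = 269·0.9729·0.4602 − 270·0.3936 = 120.4390 − 106.2720 = 14.1670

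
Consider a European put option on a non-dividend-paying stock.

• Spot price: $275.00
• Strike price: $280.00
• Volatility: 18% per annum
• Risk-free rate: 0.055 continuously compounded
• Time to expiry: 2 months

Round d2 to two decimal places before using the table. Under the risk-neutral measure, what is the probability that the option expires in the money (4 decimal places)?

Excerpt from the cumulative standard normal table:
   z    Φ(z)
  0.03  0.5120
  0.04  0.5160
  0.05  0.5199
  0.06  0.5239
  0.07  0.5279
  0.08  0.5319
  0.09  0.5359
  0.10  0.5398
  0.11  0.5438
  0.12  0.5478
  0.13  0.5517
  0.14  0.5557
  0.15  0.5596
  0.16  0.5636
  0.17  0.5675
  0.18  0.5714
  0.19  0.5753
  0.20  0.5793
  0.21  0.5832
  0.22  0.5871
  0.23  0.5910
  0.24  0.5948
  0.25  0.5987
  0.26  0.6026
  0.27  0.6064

σ√T = 0.18·√0.1667 = 0.0735
d₁ = [ln(275/280) + (0.055 + 0.18²/2)·0.1667] / 0.0735 = [-0.0180 + 0.0119] / 0.0735 = -0.0837 ⇒ -0.08
d₂ = d₁ − σ√T = -0.0837 − 0.0735 = -0.1572 ⇒ -0.16
Risk-neutral Pr[S_T < K] = N(−d₂) = N(0.16) = 0.5636

0.5636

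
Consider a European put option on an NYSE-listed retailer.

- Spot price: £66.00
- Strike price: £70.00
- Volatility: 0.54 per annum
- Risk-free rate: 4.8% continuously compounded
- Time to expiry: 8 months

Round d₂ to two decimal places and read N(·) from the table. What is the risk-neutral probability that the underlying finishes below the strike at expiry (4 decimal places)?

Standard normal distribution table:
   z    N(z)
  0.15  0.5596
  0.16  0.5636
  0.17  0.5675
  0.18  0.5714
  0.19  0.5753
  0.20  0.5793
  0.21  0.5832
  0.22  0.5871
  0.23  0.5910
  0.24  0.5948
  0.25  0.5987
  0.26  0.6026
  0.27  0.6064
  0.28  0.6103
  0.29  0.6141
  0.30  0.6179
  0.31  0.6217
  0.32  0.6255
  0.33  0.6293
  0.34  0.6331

0.6103

σ√T = 0.54 × 0.8165 = 0.4409
d₁ = [ln(66/70) + (0.048 + 0.54²/2)·0.6667] / 0.4409 = [-0.0588 + 0.1292] / 0.4409 = 0.1596 ≈ 0.16
d₂ = d₁ − σ√T = 0.1596 − 0.4409 = -0.2813 ≈ -0.28
Pr(exercise) under Q = N(−d₂) = N(0.28) = 0.6103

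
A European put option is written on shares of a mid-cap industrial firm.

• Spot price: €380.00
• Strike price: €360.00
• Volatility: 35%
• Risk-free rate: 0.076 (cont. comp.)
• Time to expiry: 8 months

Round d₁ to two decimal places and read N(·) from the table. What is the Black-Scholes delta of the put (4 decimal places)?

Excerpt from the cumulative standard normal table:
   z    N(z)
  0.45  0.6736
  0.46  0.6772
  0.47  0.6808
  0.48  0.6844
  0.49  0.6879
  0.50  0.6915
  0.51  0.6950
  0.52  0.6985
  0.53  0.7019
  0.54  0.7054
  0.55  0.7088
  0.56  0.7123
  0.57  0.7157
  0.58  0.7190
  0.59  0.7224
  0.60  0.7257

σ√T = 0.35·√0.6667 = 0.2858
d₁ = [ln(380/360) + (0.076 + 0.35²/2)·0.6667] / 0.2858 = [0.0541 + 0.0915] / 0.2858 = 0.5094 ≈ 0.51
N(d₁) = N(0.51) = 0.6950
Δ_put = N(d₁) − 1 = 0.6950 − 1 = -0.3050

-0.3050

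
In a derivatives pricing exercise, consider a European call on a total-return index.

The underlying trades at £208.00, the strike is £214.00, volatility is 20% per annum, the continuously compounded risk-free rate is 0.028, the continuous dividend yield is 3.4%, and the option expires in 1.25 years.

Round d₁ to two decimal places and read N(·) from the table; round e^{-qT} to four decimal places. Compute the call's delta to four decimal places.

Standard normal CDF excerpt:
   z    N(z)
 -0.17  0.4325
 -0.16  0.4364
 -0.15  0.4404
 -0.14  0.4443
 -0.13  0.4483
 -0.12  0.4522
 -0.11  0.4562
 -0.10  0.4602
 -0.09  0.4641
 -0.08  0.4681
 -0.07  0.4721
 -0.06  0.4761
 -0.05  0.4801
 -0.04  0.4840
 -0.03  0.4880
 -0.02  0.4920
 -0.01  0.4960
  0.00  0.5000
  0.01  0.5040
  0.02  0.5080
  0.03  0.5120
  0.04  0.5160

0.4601

σ√T = 0.2·√1.25 = 0.2236
d₁ = [ln(208/214) + (0.028 − 0.034 + 0.2²/2)·1.25] / 0.2236 = [-0.0284 + 0.0175] / 0.2236 = -0.0489 → -0.05
N(d₁) = N(-0.05) = 0.4801
Δ_call = e^(−qT)·N(d₁) = 0.9584·0.4801 = 0.4601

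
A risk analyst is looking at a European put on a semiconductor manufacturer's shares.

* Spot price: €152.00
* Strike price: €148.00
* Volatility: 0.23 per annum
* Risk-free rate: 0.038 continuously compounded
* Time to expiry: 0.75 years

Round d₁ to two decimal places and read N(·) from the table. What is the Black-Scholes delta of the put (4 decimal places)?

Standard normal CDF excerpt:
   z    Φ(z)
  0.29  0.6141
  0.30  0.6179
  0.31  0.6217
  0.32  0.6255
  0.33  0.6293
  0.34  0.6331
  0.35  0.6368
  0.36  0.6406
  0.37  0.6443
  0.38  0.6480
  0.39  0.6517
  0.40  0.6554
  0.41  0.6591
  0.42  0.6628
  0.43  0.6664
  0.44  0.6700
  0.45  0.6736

T = 0.75;  σ√T = 0.1992
ln(S/K) + (r + σ²/2)T = ln(152/148) + (0.038 + 0.23²/2)·0.75 = 0.0267 + 0.0483 = 0.0750
d₁ = 0.0750 / 0.1992 = 0.3766 → 0.38
N(d₁) = N(0.38) = 0.6480
Δ_put = N(d₁) − 1 = 0.6480 − 1 = -0.3520

-0.3520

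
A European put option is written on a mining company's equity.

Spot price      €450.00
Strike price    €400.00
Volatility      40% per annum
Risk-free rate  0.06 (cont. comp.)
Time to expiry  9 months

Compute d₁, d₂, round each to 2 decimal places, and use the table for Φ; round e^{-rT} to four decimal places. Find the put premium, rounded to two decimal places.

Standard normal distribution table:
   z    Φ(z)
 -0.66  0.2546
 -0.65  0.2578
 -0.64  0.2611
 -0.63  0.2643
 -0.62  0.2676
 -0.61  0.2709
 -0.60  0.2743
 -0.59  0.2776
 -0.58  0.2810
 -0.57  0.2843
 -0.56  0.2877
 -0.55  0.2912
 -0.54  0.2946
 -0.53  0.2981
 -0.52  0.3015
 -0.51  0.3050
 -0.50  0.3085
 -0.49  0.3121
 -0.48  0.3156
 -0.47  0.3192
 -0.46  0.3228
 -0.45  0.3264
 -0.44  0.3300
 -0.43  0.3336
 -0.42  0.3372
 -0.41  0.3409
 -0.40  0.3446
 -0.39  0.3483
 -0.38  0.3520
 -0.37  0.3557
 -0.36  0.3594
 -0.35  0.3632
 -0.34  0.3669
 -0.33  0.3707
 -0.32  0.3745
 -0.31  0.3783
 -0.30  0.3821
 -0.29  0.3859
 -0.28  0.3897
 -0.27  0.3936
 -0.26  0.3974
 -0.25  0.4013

T = 0.75;  σ√T = 0.3464
ln(S/K) + (r + σ²/2)T = ln(450/400) + (0.06 + 0.4²/2)·0.75 = 0.1178 + 0.1050 = 0.2228
d₁ = 0.2228 / 0.3464 = 0.6431 ⇒ 0.64
d₂ = d₁ − σ√T = 0.6431 − 0.3464 = 0.2967 ⇒ 0.30
exp(−rT) = exp(−0.06·0.75) = 0.9560
N(−d₂) = N(-0.30) = 0.3821;  N(−d₁) = N(-0.64) = 0.2611
P = 400·0.9560·0.3821 − 450·0.2611 = 146.1150 − 117.4950 = 28.6200

€28.62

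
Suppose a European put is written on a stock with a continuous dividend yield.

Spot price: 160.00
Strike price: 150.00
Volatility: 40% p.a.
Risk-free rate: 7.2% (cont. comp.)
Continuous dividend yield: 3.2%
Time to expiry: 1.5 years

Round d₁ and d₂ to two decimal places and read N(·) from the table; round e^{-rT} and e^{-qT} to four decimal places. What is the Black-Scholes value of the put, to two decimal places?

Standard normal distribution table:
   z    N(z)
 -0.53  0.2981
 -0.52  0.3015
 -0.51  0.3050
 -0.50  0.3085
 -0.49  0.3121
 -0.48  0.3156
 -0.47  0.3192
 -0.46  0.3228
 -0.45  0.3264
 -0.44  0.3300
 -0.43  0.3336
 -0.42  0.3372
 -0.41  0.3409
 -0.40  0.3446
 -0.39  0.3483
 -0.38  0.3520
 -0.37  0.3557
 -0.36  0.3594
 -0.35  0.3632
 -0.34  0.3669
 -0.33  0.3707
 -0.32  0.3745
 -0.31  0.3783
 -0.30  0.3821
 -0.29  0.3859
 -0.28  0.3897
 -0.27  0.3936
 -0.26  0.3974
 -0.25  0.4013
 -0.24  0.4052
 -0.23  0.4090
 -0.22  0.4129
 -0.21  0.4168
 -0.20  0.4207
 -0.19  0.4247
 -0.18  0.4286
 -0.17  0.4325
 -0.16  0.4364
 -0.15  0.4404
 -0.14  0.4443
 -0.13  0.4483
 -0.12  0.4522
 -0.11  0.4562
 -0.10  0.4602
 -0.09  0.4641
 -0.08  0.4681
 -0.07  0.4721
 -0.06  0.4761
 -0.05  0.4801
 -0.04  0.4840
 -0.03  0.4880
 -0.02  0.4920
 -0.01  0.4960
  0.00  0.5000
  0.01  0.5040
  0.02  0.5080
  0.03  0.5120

19.74

σ√T = 0.4 × 1.2247 = 0.4899
ln(S/K) + (r − q + σ²/2)T = ln(160/150) + (0.072 − 0.032 + 0.4²/2)·1.5 = 0.0645 + 0.1800 = 0.2445
d₁ = 0.2445 / 0.4899 = 0.4992 ≈ 0.50
d₂ = d₁ − σ√T = 0.4992 − 0.4899 = 0.0093 ≈ 0.01
exp(−qT) = exp(−0.032·1.5) = 0.9531;  exp(−rT) = exp(−0.072·1.5) = 0.8976
N(−d₂) = N(-0.01) = 0.4960;  N(−d₁) = N(-0.50) = 0.3085
P = 150·0.8976·0.4960 − 160·0.9531·0.3085 = 66.7814 − 47.0450 = 19.7364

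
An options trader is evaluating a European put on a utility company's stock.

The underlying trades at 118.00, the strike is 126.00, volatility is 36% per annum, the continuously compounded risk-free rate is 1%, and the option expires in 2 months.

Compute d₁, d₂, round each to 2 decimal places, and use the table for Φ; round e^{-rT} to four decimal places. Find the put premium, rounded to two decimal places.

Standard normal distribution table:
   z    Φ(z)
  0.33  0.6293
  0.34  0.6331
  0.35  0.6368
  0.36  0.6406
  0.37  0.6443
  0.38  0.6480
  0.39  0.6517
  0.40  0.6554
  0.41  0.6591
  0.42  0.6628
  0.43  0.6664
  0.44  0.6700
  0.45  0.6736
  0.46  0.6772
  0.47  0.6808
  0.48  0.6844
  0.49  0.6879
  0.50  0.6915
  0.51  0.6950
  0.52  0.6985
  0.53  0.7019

11.83

T = 0.1667;  σ√T = 0.1470
d₁ = [ln(118/126) + (0.01 + 0.36²/2)·0.1667] / 0.1470 = [-0.0656 + 0.0125] / 0.1470 = -0.3615 which rounds to -0.36
d₂ = d₁ − σ√T = -0.3615 − 0.1470 = -0.5085 which rounds to -0.51
e^(−rT) = e^(−0.01·0.1667) = 0.9983
N(−d₂) = N(0.51) = 0.6950;  N(−d₁) = N(0.36) = 0.6406
P = 126·0.9983·0.6950 − 118·0.6406 = 87.4211 − 75.5908 = 11.8303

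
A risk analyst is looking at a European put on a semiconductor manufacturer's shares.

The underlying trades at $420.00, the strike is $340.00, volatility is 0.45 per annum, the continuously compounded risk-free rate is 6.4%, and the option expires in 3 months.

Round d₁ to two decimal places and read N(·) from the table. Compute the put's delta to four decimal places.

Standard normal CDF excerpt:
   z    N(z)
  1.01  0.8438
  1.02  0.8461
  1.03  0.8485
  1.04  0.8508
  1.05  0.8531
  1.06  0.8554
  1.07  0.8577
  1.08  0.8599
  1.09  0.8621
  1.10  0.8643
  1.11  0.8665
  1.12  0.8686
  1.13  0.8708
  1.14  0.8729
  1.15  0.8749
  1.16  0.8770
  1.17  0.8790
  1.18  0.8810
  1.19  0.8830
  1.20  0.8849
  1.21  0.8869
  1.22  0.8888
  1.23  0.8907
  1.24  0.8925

-0.1314

σ√T = 0.45·√0.25 = 0.2250
d₁ = [ln(420/340) + (0.064 + 0.45²/2)·0.25] / 0.2250 = [0.2113 + 0.0413] / 0.2250 = 1.1228 ≈ 1.12
N(d₁) = N(1.12) = 0.8686
Δ_put = N(d₁) − 1 = 0.8686 − 1 = -0.1314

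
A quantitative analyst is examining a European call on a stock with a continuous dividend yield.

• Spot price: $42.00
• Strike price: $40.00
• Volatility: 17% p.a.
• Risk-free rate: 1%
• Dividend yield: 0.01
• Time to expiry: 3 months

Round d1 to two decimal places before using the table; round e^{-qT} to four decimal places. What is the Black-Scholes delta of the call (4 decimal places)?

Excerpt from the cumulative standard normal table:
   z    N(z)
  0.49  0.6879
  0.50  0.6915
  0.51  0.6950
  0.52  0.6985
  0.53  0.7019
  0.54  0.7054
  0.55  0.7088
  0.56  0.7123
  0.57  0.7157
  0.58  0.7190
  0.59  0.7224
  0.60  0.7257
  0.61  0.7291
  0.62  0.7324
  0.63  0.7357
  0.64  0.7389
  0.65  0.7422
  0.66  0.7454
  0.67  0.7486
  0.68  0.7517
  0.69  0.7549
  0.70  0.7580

σ√T = 0.17·√0.25 = 0.0850
d₁ = [ln(42/40) + (0.01 − 0.01 + 0.17²/2)·0.25] / 0.0850 = [0.0488 + 0.0036] / 0.0850 = 0.6165 which rounds to 0.62
N(d₁) = N(0.62) = 0.7324
Δ_call = e^(−qT)·N(d₁) = 0.9975·0.7324 = 0.7306

0.7306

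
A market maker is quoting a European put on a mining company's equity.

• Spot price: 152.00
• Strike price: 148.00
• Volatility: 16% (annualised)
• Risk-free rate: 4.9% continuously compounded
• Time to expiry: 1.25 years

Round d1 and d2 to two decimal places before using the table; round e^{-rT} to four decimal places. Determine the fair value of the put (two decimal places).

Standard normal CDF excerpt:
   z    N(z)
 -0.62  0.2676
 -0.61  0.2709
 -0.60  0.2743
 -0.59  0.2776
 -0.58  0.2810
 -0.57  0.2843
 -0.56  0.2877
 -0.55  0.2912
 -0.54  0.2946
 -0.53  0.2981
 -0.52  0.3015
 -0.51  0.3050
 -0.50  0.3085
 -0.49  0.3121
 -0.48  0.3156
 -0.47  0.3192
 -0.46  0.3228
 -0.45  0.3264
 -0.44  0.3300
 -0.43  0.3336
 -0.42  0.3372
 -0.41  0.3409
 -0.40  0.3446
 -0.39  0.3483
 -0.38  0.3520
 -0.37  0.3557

σ√T = 0.16·√1.25 = 0.1789
d₁ = [ln(152/148) + (0.049 + 0.16²/2)·1.25] / 0.1789 = [0.0267 + 0.0772] / 0.1789 = 0.5809 which rounds to 0.58
d₂ = d₁ − σ√T = 0.5809 − 0.1789 = 0.4020 which rounds to 0.40
e^(−rT) = e^(−0.049·1.25) = 0.9406
N(−d₂) = N(-0.40) = 0.3446;  N(−d₁) = N(-0.58) = 0.2810
P = 148·0.9406·0.3446 − 152·0.2810 = 47.9714 − 42.7120 = 5.2594

5.26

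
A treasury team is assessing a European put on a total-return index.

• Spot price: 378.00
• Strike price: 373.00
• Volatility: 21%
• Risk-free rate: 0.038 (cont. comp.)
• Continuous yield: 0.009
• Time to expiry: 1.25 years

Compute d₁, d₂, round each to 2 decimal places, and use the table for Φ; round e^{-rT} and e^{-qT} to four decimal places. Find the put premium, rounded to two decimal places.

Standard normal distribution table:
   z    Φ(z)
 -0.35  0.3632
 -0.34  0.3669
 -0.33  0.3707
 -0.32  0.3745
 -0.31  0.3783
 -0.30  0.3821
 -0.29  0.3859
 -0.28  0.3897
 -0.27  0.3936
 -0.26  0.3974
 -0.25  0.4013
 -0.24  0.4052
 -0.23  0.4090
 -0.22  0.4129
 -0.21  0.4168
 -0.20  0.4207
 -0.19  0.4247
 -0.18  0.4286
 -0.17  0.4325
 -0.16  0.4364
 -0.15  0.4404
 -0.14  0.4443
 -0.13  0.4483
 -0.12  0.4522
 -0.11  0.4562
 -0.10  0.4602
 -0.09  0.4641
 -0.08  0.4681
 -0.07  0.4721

26.52

T = 1.25;  σ√T = 0.2348
d₁ = [ln(378/373) + (0.038 − 0.009 + 0.21²/2)·1.25] / 0.2348 = [0.0133 + 0.0638] / 0.2348 = 0.3285 ≈ 0.33
d₂ = d₁ − σ√T = 0.3285 − 0.2348 = 0.0937 ≈ 0.09
e^(−qT) = e^(−0.009·1.25) = 0.9888;  e^(−rT) = e^(−0.038·1.25) = 0.9536
P = 373·0.9536·N(-0.09) − 378·0.9888·N(-0.33) = 373·0.9536·0.4641 − 378·0.9888·0.3707 = 165.0770 − 138.5552 = 26.5218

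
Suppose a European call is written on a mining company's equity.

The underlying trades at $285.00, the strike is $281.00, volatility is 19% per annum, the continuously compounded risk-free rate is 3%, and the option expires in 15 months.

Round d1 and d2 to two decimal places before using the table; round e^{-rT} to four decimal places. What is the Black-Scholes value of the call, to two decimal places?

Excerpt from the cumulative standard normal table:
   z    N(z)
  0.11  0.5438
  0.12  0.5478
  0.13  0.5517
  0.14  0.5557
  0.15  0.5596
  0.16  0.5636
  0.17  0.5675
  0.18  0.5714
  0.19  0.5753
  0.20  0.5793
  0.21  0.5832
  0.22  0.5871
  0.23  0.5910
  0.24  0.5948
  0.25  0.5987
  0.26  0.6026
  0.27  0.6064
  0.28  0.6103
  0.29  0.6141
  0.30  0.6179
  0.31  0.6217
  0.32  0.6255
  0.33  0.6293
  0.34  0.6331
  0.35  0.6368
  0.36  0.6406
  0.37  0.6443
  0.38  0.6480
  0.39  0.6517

σ√T = 0.19·√1.25 = 0.2124
d₁ = [ln(285/281) + (0.03 + 0.19²/2)·1.25] / 0.2124 = [0.0141 + 0.0601] / 0.2124 = 0.3493 which rounds to 0.35
d₂ = d₁ − σ√T = 0.3493 − 0.2124 = 0.1369 which rounds to 0.14
exp(−rT) = exp(−0.03·1.25) = 0.9632
N(d₁) = N(0.35) = 0.6368;  N(d₂) = N(0.14) = 0.5557
C = 285·0.6368 − 281·0.9632·0.5557 = 181.4880 − 150.4053 = 31.0827

$31.08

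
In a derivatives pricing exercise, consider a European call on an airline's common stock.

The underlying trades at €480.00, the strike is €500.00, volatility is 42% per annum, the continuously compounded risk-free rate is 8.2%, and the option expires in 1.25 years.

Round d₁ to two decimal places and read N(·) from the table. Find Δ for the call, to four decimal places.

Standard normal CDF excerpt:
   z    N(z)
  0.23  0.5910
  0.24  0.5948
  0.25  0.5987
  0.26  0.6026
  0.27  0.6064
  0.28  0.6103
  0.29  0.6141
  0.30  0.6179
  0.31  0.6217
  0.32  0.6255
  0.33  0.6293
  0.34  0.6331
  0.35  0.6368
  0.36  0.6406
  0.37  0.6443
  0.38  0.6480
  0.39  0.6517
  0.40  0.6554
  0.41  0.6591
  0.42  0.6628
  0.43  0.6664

T = 1.25;  σ√T = 0.4696
d₁ = [ln(480/500) + (0.082 + ½·0.42²)·1.25] / (σ√T) = (-0.0408 + 0.2127) / 0.4696 = 0.3661 ≈ 0.37
N(d₁) = N(0.37) = 0.6443
Δ_call = N(d₁) = 0.6443

0.6443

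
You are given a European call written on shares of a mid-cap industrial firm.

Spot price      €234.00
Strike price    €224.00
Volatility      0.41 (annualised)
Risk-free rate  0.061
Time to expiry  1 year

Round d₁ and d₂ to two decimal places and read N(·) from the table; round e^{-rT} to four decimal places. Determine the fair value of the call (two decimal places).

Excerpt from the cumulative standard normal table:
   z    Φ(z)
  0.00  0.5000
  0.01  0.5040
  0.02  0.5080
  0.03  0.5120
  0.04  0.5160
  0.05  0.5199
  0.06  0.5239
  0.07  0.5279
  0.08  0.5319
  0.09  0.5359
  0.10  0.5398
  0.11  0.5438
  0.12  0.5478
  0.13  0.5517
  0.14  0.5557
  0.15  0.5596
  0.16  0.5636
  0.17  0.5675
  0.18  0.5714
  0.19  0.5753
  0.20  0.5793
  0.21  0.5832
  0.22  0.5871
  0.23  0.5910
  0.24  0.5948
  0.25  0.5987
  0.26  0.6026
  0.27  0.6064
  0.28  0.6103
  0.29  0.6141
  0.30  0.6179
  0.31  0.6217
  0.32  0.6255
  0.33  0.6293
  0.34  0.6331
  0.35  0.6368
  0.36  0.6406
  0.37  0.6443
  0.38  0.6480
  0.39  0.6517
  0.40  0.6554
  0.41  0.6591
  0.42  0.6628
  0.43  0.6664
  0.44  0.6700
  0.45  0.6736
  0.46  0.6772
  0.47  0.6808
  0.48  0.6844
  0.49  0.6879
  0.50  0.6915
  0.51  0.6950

€48.90

σ√T = 0.41 × 1.0000 = 0.4100
d₁ = [ln(234/224) + (0.061 + 0.41²/2)·1] / 0.4100 = [0.0437 + 0.1450] / 0.4100 = 0.4603 → 0.46
d₂ = d₁ − σ√T = 0.4603 − 0.4100 = 0.0503 → 0.05
exp(−rT) = exp(−0.061·1) = 0.9408
C = 234·N(0.46) − 224·0.9408·N(0.05) = 234·0.6772 − 224·0.9408·0.5199 = 158.4648 − 109.5633 = 48.9015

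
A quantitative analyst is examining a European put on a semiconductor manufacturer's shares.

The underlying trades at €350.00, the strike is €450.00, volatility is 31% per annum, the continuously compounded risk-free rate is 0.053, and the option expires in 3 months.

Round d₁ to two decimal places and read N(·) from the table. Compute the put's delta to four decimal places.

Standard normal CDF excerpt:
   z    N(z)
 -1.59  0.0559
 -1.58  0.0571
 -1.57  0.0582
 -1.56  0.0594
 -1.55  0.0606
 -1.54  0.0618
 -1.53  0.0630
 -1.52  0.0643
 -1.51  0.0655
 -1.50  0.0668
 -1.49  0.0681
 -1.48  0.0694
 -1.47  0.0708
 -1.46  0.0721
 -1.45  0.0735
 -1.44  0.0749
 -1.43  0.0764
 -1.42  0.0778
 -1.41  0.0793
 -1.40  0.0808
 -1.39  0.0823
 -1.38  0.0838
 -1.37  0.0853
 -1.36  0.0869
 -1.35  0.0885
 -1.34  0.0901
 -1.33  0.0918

-0.9279

σ√T = 0.31 × 0.5000 = 0.1550
ln(S/K) + (r + σ²/2)T = ln(350/450) + (0.053 + 0.31²/2)·0.25 = -0.2513 + 0.0253 = -0.2261
d₁ = -0.2261 / 0.1550 = -1.4584 ≈ -1.46
N(d₁) = N(-1.46) = 0.0721
Δ_put = N(d₁) − 1 = 0.0721 − 1 = -0.9279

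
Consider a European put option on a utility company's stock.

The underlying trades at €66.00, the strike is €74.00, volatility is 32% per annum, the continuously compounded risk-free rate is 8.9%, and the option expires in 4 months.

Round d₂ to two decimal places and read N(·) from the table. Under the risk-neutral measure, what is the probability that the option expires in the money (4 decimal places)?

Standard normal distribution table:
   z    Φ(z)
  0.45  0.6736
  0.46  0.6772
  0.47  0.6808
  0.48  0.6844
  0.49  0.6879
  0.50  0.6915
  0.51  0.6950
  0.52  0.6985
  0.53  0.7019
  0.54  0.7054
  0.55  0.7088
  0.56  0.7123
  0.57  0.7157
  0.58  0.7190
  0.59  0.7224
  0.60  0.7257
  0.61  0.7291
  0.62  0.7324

σ√T = 0.32·√0.3333 = 0.1848
ln(S/K) + (r + σ²/2)T = ln(66/74) + (0.089 + 0.32²/2)·0.3333 = -0.1144 + 0.0467 = -0.0677
d₁ = -0.0677 / 0.1848 = -0.3663 ≈ -0.37
d₂ = d₁ − σ√T = -0.3663 − 0.1848 = -0.5511 ≈ -0.55
Pr(exercise) under Q = N(−d₂) = N(0.55) = 0.7088

0.7088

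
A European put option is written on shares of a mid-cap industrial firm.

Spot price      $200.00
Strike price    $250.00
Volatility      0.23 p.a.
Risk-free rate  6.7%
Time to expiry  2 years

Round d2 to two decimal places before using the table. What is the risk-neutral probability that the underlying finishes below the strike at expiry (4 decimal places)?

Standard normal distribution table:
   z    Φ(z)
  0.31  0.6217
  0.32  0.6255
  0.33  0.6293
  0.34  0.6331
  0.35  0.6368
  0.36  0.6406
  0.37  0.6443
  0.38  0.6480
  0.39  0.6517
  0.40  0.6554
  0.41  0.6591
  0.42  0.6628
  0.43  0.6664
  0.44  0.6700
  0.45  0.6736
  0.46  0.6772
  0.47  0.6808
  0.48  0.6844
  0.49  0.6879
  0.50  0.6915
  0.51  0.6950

σ√T = 0.23·√2 = 0.3253
d₁ = [ln(200/250) + (0.067 + ½·0.23²)·2] / (σ√T) = (-0.2231 + 0.1869) / 0.3253 = -0.1114 ⇒ -0.11
d₂ = -0.1114 − 0.3253 = -0.4367 ⇒ -0.44
Risk-neutral Pr[S_T < K] = N(−d₂) = N(0.44) = 0.6700

0.6700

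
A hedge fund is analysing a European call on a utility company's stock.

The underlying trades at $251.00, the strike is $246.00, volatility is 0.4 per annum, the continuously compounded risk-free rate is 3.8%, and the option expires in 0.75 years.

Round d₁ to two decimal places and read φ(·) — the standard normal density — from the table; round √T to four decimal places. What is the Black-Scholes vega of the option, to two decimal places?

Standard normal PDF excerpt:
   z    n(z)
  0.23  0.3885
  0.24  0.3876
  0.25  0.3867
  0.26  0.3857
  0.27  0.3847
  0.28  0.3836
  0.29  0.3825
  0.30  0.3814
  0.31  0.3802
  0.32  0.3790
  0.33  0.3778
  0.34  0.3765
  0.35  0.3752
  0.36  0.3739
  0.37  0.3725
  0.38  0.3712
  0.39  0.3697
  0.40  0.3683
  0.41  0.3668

σ√T = 0.4 × 0.8660 = 0.3464
d₁ = [ln(251/246) + (0.038 + 0.4²/2)·0.75] / 0.3464 = [0.0201 + 0.0885] / 0.3464 = 0.3136 ⇒ 0.31
√T = √0.75 = 0.8660
φ(d₁) = φ(0.31) = 0.3802
vega = S·φ(d₁)·√T = 251·0.3802·0.8660 = 82.6426
(Call and put vega coincide under Black-Scholes.)

82.64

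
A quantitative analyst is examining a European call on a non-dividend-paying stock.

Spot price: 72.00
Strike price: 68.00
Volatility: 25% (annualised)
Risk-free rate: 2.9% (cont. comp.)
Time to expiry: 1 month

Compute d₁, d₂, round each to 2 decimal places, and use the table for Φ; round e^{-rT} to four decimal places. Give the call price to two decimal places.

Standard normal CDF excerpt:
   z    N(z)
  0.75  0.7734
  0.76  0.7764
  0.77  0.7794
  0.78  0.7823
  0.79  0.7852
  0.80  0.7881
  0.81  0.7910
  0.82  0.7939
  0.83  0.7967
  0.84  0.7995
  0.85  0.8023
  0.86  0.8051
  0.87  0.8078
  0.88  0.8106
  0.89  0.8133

σ√T = 0.25·√0.08333 = 0.0722
d₁ = [ln(72/68) + (0.029 + 0.25²/2)·0.08333] / 0.0722 = [0.0572 + 0.0050] / 0.0722 = 0.8616 → 0.86
d₂ = d₁ − σ√T = 0.8616 − 0.0722 = 0.7894 → 0.79
e^(−rT) = e^(−0.029·0.08333) = 0.9976
N(d₁) = N(0.86) = 0.8051;  N(d₂) = N(0.79) = 0.7852
C = 72·0.8051 − 68·0.9976·0.7852 = 57.9672 − 53.2655 = 4.7017

4.70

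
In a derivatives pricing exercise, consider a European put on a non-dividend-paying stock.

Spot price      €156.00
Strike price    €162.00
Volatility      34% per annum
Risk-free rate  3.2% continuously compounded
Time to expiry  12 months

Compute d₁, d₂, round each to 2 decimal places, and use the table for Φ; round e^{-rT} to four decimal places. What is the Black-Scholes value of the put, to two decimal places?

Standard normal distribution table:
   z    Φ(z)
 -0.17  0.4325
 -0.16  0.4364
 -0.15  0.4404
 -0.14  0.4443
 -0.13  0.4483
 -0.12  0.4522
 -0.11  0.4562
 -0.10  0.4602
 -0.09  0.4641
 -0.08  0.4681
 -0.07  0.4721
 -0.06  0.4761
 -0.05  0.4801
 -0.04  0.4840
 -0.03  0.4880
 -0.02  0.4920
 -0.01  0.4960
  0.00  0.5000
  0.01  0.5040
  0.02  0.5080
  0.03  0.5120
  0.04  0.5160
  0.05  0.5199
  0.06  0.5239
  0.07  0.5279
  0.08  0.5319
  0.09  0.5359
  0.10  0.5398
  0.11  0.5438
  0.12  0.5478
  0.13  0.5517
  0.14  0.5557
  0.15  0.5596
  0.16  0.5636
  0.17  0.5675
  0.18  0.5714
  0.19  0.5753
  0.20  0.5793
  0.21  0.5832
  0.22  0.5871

€21.56

σ√T = 0.34 × 1.0000 = 0.3400
d₁ = [ln(156/162) + (0.032 + 0.34²/2)·1] / 0.3400 = [-0.0377 + 0.0898] / 0.3400 = 0.1531 ⇒ 0.15
d₂ = d₁ − σ√T = 0.1531 − 0.3400 = -0.1869 ⇒ -0.19
exp(−rT) = exp(−0.032·1) = 0.9685
P = 162·0.9685·N(0.19) − 156·N(-0.15) = 162·0.9685·0.5753 − 156·0.4404 = 90.2628 − 68.7024 = 21.5604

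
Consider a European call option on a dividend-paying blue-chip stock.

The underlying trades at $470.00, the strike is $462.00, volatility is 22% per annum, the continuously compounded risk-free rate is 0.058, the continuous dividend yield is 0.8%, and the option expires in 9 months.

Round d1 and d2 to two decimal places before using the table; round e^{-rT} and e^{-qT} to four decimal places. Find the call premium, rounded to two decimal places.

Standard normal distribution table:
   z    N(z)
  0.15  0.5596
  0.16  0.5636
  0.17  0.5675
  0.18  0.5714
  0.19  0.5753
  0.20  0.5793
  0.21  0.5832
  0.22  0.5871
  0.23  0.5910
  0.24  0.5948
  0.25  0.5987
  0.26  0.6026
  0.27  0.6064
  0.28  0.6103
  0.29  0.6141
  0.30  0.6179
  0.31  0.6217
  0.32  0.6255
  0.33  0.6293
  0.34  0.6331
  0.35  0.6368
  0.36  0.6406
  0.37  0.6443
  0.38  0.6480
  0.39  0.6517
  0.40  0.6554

$48.27

σ√T = 0.22 × 0.8660 = 0.1905
d₁ = [ln(470/462) + (0.058 − 0.008 + ½·0.22²)·0.75] / (σ√T) = (0.0172 + 0.0557) / 0.1905 = 0.3822 which rounds to 0.38
d₂ = 0.3822 − 0.1905 = 0.1917 which rounds to 0.19
exp(−qT) = exp(−0.008·0.75) = 0.9940;  exp(−rT) = exp(−0.058·0.75) = 0.9574
N(d₁) = N(0.38) = 0.6480;  N(d₂) = N(0.19) = 0.5753
C = 470·0.9940·0.6480 − 462·0.9574·0.5753 = 302.7326 − 254.4660 = 48.2666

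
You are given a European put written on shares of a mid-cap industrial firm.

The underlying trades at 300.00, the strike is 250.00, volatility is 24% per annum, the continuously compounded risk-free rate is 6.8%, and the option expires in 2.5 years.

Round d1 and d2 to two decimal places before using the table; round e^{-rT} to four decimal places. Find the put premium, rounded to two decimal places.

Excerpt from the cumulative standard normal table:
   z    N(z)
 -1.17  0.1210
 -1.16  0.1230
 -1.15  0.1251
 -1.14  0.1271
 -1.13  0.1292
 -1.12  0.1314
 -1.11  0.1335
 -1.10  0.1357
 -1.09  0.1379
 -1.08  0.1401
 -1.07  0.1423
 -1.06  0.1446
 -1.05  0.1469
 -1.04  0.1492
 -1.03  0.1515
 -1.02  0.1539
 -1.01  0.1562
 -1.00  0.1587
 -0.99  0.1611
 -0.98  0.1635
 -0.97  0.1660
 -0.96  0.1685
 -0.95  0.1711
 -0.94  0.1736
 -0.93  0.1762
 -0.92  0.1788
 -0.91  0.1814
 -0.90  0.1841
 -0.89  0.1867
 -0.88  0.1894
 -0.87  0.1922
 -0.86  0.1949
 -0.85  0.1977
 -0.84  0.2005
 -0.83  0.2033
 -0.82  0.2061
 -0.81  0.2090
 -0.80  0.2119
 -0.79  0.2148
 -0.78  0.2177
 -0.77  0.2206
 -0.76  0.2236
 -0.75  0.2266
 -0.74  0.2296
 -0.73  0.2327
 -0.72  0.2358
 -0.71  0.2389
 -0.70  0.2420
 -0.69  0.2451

9.01

σ√T = 0.24 × 1.5811 = 0.3795
ln(S/K) + (r + σ²/2)T = ln(300/250) + (0.068 + 0.24²/2)·2.5 = 0.1823 + 0.2420 = 0.4243
d₁ = 0.4243 / 0.3795 = 1.1182 ⇒ 1.12
d₂ = d₁ − σ√T = 1.1182 − 0.3795 = 0.7387 ⇒ 0.74
exp(−rT) = exp(−0.068·2.5) = 0.8437
N(−d₂) = N(-0.74) = 0.2296;  N(−d₁) = N(-1.12) = 0.1314
P = 250·0.8437·0.2296 − 300·0.1314 = 48.4284 − 39.4200 = 9.0084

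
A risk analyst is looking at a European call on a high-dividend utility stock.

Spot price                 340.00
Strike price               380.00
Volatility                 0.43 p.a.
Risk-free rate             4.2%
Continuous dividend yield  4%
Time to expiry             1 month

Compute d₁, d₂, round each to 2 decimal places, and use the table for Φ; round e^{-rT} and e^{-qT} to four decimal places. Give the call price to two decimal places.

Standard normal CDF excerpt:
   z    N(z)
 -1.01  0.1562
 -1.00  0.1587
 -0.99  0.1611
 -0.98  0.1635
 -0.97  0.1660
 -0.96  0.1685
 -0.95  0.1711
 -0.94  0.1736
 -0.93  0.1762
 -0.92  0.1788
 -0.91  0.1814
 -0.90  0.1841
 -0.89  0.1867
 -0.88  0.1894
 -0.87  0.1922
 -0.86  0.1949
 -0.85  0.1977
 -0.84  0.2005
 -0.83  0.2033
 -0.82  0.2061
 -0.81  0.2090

σ√T = 0.43·√0.08333 = 0.1241
d₁ = [ln(340/380) + (0.042 − 0.04 + 0.43²/2)·0.08333] / 0.1241 = [-0.1112 + 0.0079] / 0.1241 = -0.8326 → -0.83
d₂ = d₁ − σ√T = -0.8326 − 0.1241 = -0.9568 → -0.96
e^(−qT) = e^(−0.04·0.08333) = 0.9967;  e^(−rT) = e^(−0.042·0.08333) = 0.9965
N(d₁) = N(-0.83) = 0.2033;  N(d₂) = N(-0.96) = 0.1685
C = 340·0.9967·0.2033 − 380·0.9965·0.1685 = 68.8939 − 63.8059 = 5.0880

5.09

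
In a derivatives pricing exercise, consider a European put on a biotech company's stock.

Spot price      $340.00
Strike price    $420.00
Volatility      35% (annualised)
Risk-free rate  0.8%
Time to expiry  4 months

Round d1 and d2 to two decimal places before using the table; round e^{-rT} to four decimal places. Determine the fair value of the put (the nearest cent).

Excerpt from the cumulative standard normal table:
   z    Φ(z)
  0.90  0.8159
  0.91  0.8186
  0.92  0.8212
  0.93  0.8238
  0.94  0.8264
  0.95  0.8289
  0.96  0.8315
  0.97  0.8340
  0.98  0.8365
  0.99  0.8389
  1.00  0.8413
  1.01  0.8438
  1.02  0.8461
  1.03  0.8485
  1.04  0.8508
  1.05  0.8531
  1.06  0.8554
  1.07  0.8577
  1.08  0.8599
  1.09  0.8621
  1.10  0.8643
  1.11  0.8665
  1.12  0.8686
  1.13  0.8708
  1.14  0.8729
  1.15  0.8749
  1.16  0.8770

$84.66

σ√T = 0.35·√0.3333 = 0.2021
d₁ = [ln(340/420) + (0.008 + 0.35²/2)·0.3333] / 0.2021 = [-0.2113 + 0.0231] / 0.2021 = -0.9315 ≈ -0.93
d₂ = d₁ − σ√T = -0.9315 − 0.2021 = -1.1335 ≈ -1.13
exp(−rT) = exp(−0.008·0.3333) = 0.9973
N(−d₂) = N(1.13) = 0.8708;  N(−d₁) = N(0.93) = 0.8238
P = 420·0.9973·0.8708 − 340·0.8238 = 364.7485 − 280.0920 = 84.6565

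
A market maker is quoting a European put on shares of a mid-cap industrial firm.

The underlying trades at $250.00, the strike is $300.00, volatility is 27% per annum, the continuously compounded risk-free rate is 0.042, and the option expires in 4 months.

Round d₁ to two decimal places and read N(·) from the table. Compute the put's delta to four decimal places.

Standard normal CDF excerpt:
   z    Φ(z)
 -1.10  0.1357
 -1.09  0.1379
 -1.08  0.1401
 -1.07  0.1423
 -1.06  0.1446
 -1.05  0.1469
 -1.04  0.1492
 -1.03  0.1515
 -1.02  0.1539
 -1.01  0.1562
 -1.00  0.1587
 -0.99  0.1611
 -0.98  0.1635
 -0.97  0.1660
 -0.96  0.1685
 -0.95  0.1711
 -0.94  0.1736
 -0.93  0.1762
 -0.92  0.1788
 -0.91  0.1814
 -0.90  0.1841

-0.8413

T = 0.3333;  σ√T = 0.1559
d₁ = [ln(250/300) + (0.042 + 0.27²/2)·0.3333] / 0.1559 = [-0.1823 + 0.0261] / 0.1559 = -1.0018 → -1.00
N(d₁) = N(-1.00) = 0.1587
Δ_put = N(d₁) − 1 = 0.1587 − 1 = -0.8413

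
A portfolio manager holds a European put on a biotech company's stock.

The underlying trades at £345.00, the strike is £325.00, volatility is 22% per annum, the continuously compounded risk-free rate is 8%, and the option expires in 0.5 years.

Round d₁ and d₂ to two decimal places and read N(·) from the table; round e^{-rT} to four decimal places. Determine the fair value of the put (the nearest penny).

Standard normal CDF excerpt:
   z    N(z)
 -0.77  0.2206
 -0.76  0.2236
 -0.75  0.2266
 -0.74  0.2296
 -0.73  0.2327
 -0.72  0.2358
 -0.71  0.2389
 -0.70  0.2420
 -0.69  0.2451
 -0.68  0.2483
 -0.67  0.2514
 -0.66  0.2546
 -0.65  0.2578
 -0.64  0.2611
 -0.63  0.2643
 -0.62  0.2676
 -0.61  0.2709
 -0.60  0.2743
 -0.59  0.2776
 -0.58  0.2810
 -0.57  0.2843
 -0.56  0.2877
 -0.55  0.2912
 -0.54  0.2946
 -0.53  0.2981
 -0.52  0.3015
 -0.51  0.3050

σ√T = 0.22 × 0.7071 = 0.1556
d₁ = [ln(345/325) + (0.08 + 0.22²/2)·0.5] / 0.1556 = [0.0597 + 0.0521] / 0.1556 = 0.7188 which rounds to 0.72
d₂ = d₁ − σ√T = 0.7188 − 0.1556 = 0.5632 which rounds to 0.56
e^(−rT) = e^(−0.08·0.5) = 0.9608
N(−d₂) = N(-0.56) = 0.2877;  N(−d₁) = N(-0.72) = 0.2358
P = 325·0.9608·0.2877 − 345·0.2358 = 89.8372 − 81.3510 = 8.4862

£8.49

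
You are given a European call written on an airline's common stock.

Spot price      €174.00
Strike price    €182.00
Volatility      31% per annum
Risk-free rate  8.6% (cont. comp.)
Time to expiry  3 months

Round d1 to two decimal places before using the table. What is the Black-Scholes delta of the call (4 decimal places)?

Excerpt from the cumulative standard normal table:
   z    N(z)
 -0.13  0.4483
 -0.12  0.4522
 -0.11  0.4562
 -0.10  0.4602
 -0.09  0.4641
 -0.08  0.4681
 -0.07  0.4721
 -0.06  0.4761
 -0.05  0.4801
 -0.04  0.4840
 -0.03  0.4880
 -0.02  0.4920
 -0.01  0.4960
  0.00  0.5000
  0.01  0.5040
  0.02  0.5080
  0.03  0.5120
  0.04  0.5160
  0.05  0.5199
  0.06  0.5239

σ√T = 0.31 × 0.5000 = 0.1550
d₁ = [ln(174/182) + (0.086 + ½·0.31²)·0.25] / (σ√T) = (-0.0450 + 0.0335) / 0.1550 = -0.0738 which rounds to -0.07
N(d₁) = N(-0.07) = 0.4721
Δ_call = N(d₁) = 0.4721

0.4721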